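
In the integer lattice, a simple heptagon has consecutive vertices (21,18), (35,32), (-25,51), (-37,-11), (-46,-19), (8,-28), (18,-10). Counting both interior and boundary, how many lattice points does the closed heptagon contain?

3708

By the shoelace formula, twice the signed area is |(21·32 − 35·18) + (35·51 − (-25)·32) + ((-25)·(-11) − (-37)·51) + ((-37)·(-19) − (-46)·(-11)) + ((-46)·(-28) − 8·(-19)) + (8·(-10) − 18·(-28)) + (18·18 − 21·(-10))| = 7384, so the area is 3692.
Along each edge there are gcd(|Δx|,|Δy|)+1 lattice points, so counting each shared vertex once the boundary has gcd(14,14) + gcd(60,19) + gcd(12,62) + gcd(9,8) + gcd(54,9) + gcd(10,18) + gcd(3,28) = 14+1+2+1+9+2+1 = 30.
Pick's theorem gives I = A − B/2 + 1 = 3692 − 30/2 + 1 = 3678, so the closed region contains I + B = 3678 + 30 = 3708 lattice points.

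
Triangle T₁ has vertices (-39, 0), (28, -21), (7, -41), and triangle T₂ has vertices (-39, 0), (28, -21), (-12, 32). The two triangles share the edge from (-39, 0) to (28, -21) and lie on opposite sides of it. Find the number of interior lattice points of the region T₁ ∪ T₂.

2245

The union is the simple quadrilateral with vertices (-39, 0), (7, -41), (28, -21), (-12, 32) in order.
The shoelace formula gives twice the area as |[(-39)·(-41) − 7·0] + [7·(-21) − 28·(-41)] + [28·32 − (-12)·(-21)] + [(-12)·0 − (-39)·32]| = 4492, so the area is 2246.
Along each edge there are gcd(|Δx|,|Δy|)+1 lattice points, so counting each shared vertex once the boundary has gcd(46,41) + gcd(21,20) + gcd(40,53) + gcd(27,32) = 1+1+1+1 = 4.
By Pick's theorem I = A − B/2 + 1 = 2246 − 4/2 + 1 = 2245.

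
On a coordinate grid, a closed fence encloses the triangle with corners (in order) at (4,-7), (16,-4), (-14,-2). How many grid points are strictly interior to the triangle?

The shoelace formula gives twice the area as |[4·(-4) − 16·(-7)] + [16·(-2) − (-14)·(-4)] + [(-14)·(-7) − 4·(-2)]| = 114, so the area is 57.
The number of boundary lattice points is Σ gcd(|Δx|,|Δy|) = gcd(12,3) + gcd(30,2) + gcd(18,5) = 3+2+1 = 6.
Pick's theorem gives I = A − B/2 + 1 = 57 − 6/2 + 1 = 55.

55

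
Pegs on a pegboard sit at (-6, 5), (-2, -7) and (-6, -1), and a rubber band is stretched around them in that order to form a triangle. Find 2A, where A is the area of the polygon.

By the shoelace formula, twice the signed area is |((-6)·(-7) − (-2)·5) + ((-2)·(-1) − (-6)·(-7)) + ((-6)·5 − (-6)·(-1))| = 24, so the area is 12.

24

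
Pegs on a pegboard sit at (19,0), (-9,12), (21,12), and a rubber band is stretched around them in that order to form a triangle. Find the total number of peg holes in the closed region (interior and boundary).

By the shoelace formula, twice the signed area is |(19·12 − (-9)·0) + ((-9)·12 − 21·12) + (21·0 − 19·12)| = 360, so the area is 180.
Along each edge there are gcd(|Δx|,|Δy|)+1 lattice points, so counting each shared vertex once the boundary has gcd(28,12) + gcd(30,0) + gcd(2,12) = 4+30+2 = 36.
Pick's theorem gives I = A − B/2 + 1 = 180 − 36/2 + 1 = 163, so the closed region contains I + B = 163 + 36 = 199 lattice points.

199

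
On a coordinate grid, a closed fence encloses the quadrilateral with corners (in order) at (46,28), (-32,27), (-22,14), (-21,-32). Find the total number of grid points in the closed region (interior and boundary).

Using the shoelace formula, 2A = |(46·27 − (-32)·28) + ((-32)·14 − (-22)·27) + ((-22)·(-32) − (-21)·14) + ((-21)·28 − 46·(-32))| = 4166, so the area is 2083.
Along each edge there are gcd(|Δx|,|Δy|)+1 lattice points, so counting each shared vertex once the boundary has gcd(78,1) + gcd(10,13) + gcd(1,46) + gcd(67,60) = 1+1+1+1 = 4.
Pick's theorem gives I = A − B/2 + 1 = 2083 − 4/2 + 1 = 2082, so the closed region contains I + B = 2082 + 4 = 2086 lattice points.

2086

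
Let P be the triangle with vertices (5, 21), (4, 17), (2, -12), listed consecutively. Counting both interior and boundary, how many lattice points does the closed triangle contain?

14

Using the shoelace formula, 2A = |[5·17 − 4·21] + [4·(-12) − 2·17] + [2·21 − 5·(-12)]| = 21, so the area is 10.5.
The number of boundary lattice points is Σ gcd(|Δx|,|Δy|) = gcd(1,4) + gcd(2,29) + gcd(3,33) = 1+1+3 = 5.
Pick's theorem gives I = A − B/2 + 1 = 10.5 − 5/2 + 1 = 9, so the closed region contains I + B = 9 + 5 = 14 lattice points.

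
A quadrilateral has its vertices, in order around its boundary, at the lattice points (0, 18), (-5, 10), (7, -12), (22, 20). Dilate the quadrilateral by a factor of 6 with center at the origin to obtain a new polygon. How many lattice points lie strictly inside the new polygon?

15823

By the shoelace formula, twice the signed area is |[0·10 − (-5)·18] + [(-5)·(-12) − 7·10] + [7·20 − 22·(-12)] + [22·18 − 0·20]| = 880, so the area is 440.
Along each edge there are gcd(|Δx|,|Δy|)+1 lattice points, so counting each shared vertex once the boundary has gcd(5,8) + gcd(12,22) + gcd(15,32) + gcd(22,2) = 1+2+1+2 = 6.
Scaling by 6 multiplies the area by 6² = 36 (so the new area is 15840) and multiplies the boundary lattice-point count by 6, giving 36.
By Pick's theorem, the interior count of the dilated polygon is 15840 − 36/2 + 1 = 15823.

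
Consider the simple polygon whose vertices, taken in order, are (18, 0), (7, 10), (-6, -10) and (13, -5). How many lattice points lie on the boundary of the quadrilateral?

8

The number of boundary lattice points is Σ gcd(|Δx|,|Δy|) = gcd(11,10) + gcd(13,20) + gcd(19,5) + gcd(5,5) = 1+1+1+5 = 8.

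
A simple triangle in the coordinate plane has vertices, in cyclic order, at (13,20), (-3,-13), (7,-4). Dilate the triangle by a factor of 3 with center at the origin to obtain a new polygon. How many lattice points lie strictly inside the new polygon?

By the shoelace formula, twice the signed area is |(13·(-13) − (-3)·20) + ((-3)·(-4) − 7·(-13)) + (7·20 − 13·(-4))| = 186, so the area is 93.
Along each edge there are gcd(|Δx|,|Δy|)+1 lattice points, so counting each shared vertex once the boundary has gcd(16,33) + gcd(10,9) + gcd(6,24) = 1+1+6 = 8.
Scaling by 3 multiplies the area by 3² = 9 (so the new area is 837) and multiplies the boundary lattice-point count by 3, giving 24.
By Pick's theorem, the interior count of the dilated polygon is 837 − 24/2 + 1 = 826.

826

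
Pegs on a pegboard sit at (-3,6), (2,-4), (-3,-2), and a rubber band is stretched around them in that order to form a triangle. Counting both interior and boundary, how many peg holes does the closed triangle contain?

By the shoelace formula, twice the signed area is |[(-3)·(-4) − 2·6] + [2·(-2) − (-3)·(-4)] + [(-3)·6 − (-3)·(-2)]| = 40, so the area is 20.
Summing gcd(|Δx|,|Δy|) over the edges gives the boundary count: gcd(5,10) + gcd(5,2) + gcd(0,8) = 5+1+8 = 14.
Pick's theorem gives I = A − B/2 + 1 = 20 − 14/2 + 1 = 14, so the closed region contains I + B = 14 + 14 = 28 lattice points.

28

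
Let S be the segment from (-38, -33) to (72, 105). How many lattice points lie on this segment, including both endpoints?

3

The number of lattice points on a segment between lattice points is gcd(|Δx|,|Δy|) + 1 = gcd(110,138) + 1 = 2 + 1 = 3.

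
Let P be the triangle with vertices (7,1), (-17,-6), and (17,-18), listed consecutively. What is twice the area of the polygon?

The shoelace formula gives twice the area as |(7·(-6) − (-17)·1) + ((-17)·(-18) − 17·(-6)) + (17·1 − 7·(-18))| = 526, so the area is 263.

526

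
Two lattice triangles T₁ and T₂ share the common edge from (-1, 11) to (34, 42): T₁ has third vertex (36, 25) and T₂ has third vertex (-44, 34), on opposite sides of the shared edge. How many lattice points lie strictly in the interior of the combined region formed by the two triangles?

The union is the simple quadrilateral with vertices (-1, 11), (36, 25), (34, 42), (-44, 34) in order.
By the shoelace formula, twice the signed area is |[(-1)·25 − 36·11] + [36·42 − 34·25] + [34·34 − (-44)·42] + [(-44)·11 − (-1)·34]| = 2795, so the area is 1397.5.
The number of boundary lattice points is Σ gcd(|Δx|,|Δy|) = gcd(37,14) + gcd(2,17) + gcd(78,8) + gcd(43,23) = 1+1+2+1 = 5.
By Pick's theorem I = A − B/2 + 1 = 1397.5 − 5/2 + 1 = 1396.

1396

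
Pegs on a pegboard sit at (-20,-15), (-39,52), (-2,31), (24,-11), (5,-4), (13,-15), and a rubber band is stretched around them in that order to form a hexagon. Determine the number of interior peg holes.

1987

By the shoelace formula, twice the signed area is |[(-20)·52 − (-39)·(-15)] + [(-39)·31 − (-2)·52] + [(-2)·(-11) − 24·31] + [24·(-4) − 5·(-11)] + [5·(-15) − 13·(-4)] + [13·(-15) − (-20)·(-15)]| = 4011, so the area is 4011/2.
Summing gcd(|Δx|,|Δy|) over the edges gives the boundary count: gcd(19,67) + gcd(37,21) + gcd(26,42) + gcd(19,7) + gcd(8,11) + gcd(33,0) = 1+1+2+1+1+33 = 39.
Pick's theorem gives I = A − B/2 + 1 = 4011/2 − 39/2 + 1 = 1987.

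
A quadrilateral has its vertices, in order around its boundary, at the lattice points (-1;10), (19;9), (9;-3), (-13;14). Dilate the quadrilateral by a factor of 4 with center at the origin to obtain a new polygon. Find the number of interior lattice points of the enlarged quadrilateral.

2913

The shoelace formula gives twice the area as |[(-1)·9 − 19·10] + [19·(-3) − 9·9] + [9·14 − (-13)·(-3)] + [(-13)·10 − (-1)·14]| = 366, so the area is 183.
The number of boundary lattice points is Σ gcd(|Δx|,|Δy|) = gcd(20,1) + gcd(10,12) + gcd(22,17) + gcd(12,4) = 1+2+1+4 = 8.
Scaling by 4 multiplies the area by 4² = 16 (so the new area is 2928) and multiplies the boundary lattice-point count by 4, giving 32.
By Pick's theorem, the interior count of the dilated polygon is 2928 − 32/2 + 1 = 2913.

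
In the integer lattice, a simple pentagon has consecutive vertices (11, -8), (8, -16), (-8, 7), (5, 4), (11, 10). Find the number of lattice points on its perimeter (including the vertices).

27

Summing gcd(|Δx|,|Δy|) over the edges gives the boundary count: gcd(3,8) + gcd(16,23) + gcd(13,3) + gcd(6,6) + gcd(0,18) = 1+1+1+6+18 = 27.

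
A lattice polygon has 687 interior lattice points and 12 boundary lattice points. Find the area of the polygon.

692

By Pick's theorem, A = I + B/2 − 1 = 687 + 12/2 − 1 = 692.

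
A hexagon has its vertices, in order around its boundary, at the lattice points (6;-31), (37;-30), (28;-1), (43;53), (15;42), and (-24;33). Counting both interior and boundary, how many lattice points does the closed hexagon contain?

3185

By the shoelace formula, twice the signed area is |(6·(-30) − 37·(-31)) + (37·(-1) − 28·(-30)) + (28·53 − 43·(-1)) + (43·42 − 15·53) + (15·33 − (-24)·42) + ((-24)·(-31) − 6·33)| = 6357, so the area is 6357/2.
Along each edge there are gcd(|Δx|,|Δy|)+1 lattice points, so counting each shared vertex once the boundary has gcd(31,1) + gcd(9,29) + gcd(15,54) + gcd(28,11) + gcd(39,9) + gcd(30,64) = 1+1+3+1+3+2 = 11.
Pick's theorem gives I = A − B/2 + 1 = 6357/2 − 11/2 + 1 = 3174, so the closed region contains I + B = 3174 + 11 = 3185 lattice points.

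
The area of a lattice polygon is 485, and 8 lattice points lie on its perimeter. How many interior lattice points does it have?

Pick's theorem A = I + B/2 − 1 rearranges to I = A − B/2 + 1 = 485 − 8/2 + 1 = 482.

482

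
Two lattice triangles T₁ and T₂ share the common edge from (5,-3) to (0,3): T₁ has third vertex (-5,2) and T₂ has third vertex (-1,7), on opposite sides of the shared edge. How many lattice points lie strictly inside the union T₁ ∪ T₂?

21

The union is the simple quadrilateral with vertices (5,-3), (-5,2), (0,3), (-1,7) in order.
Using the shoelace formula, 2A = |(5·2 − (-5)·(-3)) + ((-5)·3 − 0·2) + (0·7 − (-1)·3) + ((-1)·(-3) − 5·7)| = 49, so the area is 24.5.
Summing gcd(|Δx|,|Δy|) over the edges gives the boundary count: gcd(10,5) + gcd(5,1) + gcd(1,4) + gcd(6,10) = 5+1+1+2 = 9.
By Pick's theorem I = A − B/2 + 1 = 24.5 − 9/2 + 1 = 21.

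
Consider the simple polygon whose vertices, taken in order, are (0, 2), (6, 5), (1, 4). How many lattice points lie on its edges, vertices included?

Summing gcd(|Δx|,|Δy|) over the edges gives the boundary count: gcd(6,3) + gcd(5,1) + gcd(1,2) = 3+1+1 = 5.

5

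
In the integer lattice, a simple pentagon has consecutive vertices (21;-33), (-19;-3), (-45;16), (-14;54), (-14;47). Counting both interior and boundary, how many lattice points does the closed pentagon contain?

1894

The shoelace formula gives twice the area as |(21·(-3) − (-19)·(-33)) + ((-19)·16 − (-45)·(-3)) + ((-45)·54 − (-14)·16) + ((-14)·47 − (-14)·54) + ((-14)·(-33) − 21·47)| = 3762, so the area is 1881.
Along each edge there are gcd(|Δx|,|Δy|)+1 lattice points, so counting each shared vertex once the boundary has gcd(40,30) + gcd(26,19) + gcd(31,38) + gcd(0,7) + gcd(35,80) = 10+1+1+7+5 = 24.
Pick's theorem gives I = A − B/2 + 1 = 1881 − 24/2 + 1 = 1870, so the closed region contains I + B = 1870 + 24 = 1894 lattice points.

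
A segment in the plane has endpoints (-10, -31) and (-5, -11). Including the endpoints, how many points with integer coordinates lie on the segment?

6

The number of lattice points on a segment between lattice points is gcd(|Δx|,|Δy|) + 1 = gcd(5,20) + 1 = 5 + 1 = 6.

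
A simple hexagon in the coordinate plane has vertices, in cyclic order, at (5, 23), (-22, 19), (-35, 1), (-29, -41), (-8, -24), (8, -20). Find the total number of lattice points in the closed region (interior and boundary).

The shoelace formula gives twice the area as |(5·19 − (-22)·23) + ((-22)·1 − (-35)·19) + ((-35)·(-41) − (-29)·1) + ((-29)·(-24) − (-8)·(-41)) + ((-8)·(-20) − 8·(-24)) + (8·23 − 5·(-20))| = 3712, so the area is 1856.
The number of boundary lattice points is Σ gcd(|Δx|,|Δy|) = gcd(27,4) + gcd(13,18) + gcd(6,42) + gcd(21,17) + gcd(16,4) + gcd(3,43) = 1+1+6+1+4+1 = 14.
Pick's theorem gives I = A − B/2 + 1 = 1856 − 14/2 + 1 = 1850, so the closed region contains I + B = 1850 + 14 = 1864 lattice points.

1864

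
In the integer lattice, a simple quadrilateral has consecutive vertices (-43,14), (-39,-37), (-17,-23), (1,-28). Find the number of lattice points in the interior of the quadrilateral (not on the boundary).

855

The shoelace formula gives twice the area as |((-43)·(-37) − (-39)·14) + ((-39)·(-23) − (-17)·(-37)) + ((-17)·(-28) − 1·(-23)) + (1·14 − (-43)·(-28))| = 1714, so the area is 857.
Summing gcd(|Δx|,|Δy|) over the edges gives the boundary count: gcd(4,51) + gcd(22,14) + gcd(18,5) + gcd(44,42) = 1+2+1+2 = 6.
Pick's theorem gives I = A − B/2 + 1 = 857 − 6/2 + 1 = 855.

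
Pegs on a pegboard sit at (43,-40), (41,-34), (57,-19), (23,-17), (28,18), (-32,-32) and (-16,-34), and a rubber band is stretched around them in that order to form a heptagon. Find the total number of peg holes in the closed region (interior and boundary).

2039

The shoelace formula gives twice the area as |[43·(-34) − 41·(-40)] + [41·(-19) − 57·(-34)] + [57·(-17) − 23·(-19)] + [23·18 − 28·(-17)] + [28·(-32) − (-32)·18] + [(-32)·(-34) − (-16)·(-32)] + [(-16)·(-40) − 43·(-34)]| = 4053, so the area is 4053/2.
Along each edge there are gcd(|Δx|,|Δy|)+1 lattice points, so counting each shared vertex once the boundary has gcd(2,6) + gcd(16,15) + gcd(34,2) + gcd(5,35) + gcd(60,50) + gcd(16,2) + gcd(59,6) = 2+1+2+5+10+2+1 = 23.
Pick's theorem gives I = A − B/2 + 1 = 4053/2 − 23/2 + 1 = 2016, so the closed region contains I + B = 2016 + 23 = 2039 lattice points.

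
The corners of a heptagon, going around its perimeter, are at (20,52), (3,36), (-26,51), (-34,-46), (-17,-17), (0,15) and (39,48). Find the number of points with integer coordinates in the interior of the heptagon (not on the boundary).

2300

The shoelace formula gives twice the area as |[20·36 − 3·52] + [3·51 − (-26)·36] + [(-26)·(-46) − (-34)·51] + [(-34)·(-17) − (-17)·(-46)] + [(-17)·15 − 0·(-17)] + [0·48 − 39·15] + [39·52 − 20·48]| = 4607, so the area is 4607/2.
Along each edge there are gcd(|Δx|,|Δy|)+1 lattice points, so counting each shared vertex once the boundary has gcd(17,16) + gcd(29,15) + gcd(8,97) + gcd(17,29) + gcd(17,32) + gcd(39,33) + gcd(19,4) = 1+1+1+1+1+3+1 = 9.
By Pick's theorem A = I + B/2 − 1, so I = 4607/2 − 9/2 + 1 = 2300.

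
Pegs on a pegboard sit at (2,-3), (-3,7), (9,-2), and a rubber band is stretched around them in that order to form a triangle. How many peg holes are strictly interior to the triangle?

34

The shoelace formula gives twice the area as |(2·7 − (-3)·(-3)) + ((-3)·(-2) − 9·7) + (9·(-3) − 2·(-2))| = 75, so the area is 75/2.
Along each edge there are gcd(|Δx|,|Δy|)+1 lattice points, so counting each shared vertex once the boundary has gcd(5,10) + gcd(12,9) + gcd(7,1) = 5+3+1 = 9.
By Pick's theorem A = I + B/2 − 1, so I = 75/2 − 9/2 + 1 = 34.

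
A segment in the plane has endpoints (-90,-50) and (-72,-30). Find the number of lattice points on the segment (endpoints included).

The number of lattice points on a segment between lattice points is gcd(|Δx|,|Δy|) + 1 = gcd(18,20) + 1 = 2 + 1 = 3.

3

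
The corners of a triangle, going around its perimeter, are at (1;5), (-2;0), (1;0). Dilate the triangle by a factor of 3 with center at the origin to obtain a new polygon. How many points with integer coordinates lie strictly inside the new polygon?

By the shoelace formula, twice the signed area is |[1·0 − (-2)·5] + [(-2)·0 − 1·0] + [1·5 − 1·0]| = 15, so the area is 15/2.
The number of boundary lattice points is Σ gcd(|Δx|,|Δy|) = gcd(3,5) + gcd(3,0) + gcd(0,5) = 1+3+5 = 9.
Scaling by 3 multiplies the area by 3² = 9 (so the new area is 67.5) and multiplies the boundary lattice-point count by 3, giving 27.
By Pick's theorem, the interior count of the dilated polygon is 67.5 − 27/2 + 1 = 55.

55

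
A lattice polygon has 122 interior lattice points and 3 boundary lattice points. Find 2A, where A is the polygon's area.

245

Pick's theorem states A = I + B/2 − 1, so A = 122 + 3/2 − 1 = 245/2.
Hence 2A = 245.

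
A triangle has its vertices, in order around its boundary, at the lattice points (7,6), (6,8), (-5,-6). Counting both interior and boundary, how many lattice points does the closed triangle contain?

26

The shoelace formula gives twice the area as |(7·8 − 6·6) + (6·(-6) − (-5)·8) + ((-5)·6 − 7·(-6))| = 36, so the area is 18.
Summing gcd(|Δx|,|Δy|) over the edges gives the boundary count: gcd(1,2) + gcd(11,14) + gcd(12,12) = 1+1+12 = 14.
Pick's theorem gives I = A − B/2 + 1 = 18 − 14/2 + 1 = 12, so the closed region contains I + B = 12 + 14 = 26 lattice points.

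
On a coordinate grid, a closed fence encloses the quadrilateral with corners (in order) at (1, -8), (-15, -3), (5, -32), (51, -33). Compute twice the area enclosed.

1464

By the shoelace formula, twice the signed area is |[1·(-3) − (-15)·(-8)] + [(-15)·(-32) − 5·(-3)] + [5·(-33) − 51·(-32)] + [51·(-8) − 1·(-33)]| = 1464, so the area is 732.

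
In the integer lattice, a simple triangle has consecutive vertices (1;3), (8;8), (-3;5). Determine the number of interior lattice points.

16

Using the shoelace formula, 2A = |[1·8 − 8·3] + [8·5 − (-3)·8] + [(-3)·3 − 1·5]| = 34, so the area is 17.
Along each edge there are gcd(|Δx|,|Δy|)+1 lattice points, so counting each shared vertex once the boundary has gcd(7,5) + gcd(11,3) + gcd(4,2) = 1+1+2 = 4.
Pick's theorem gives I = A − B/2 + 1 = 17 − 4/2 + 1 = 16.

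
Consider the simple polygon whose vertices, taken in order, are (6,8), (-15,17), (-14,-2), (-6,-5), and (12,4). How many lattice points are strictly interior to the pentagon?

Using the shoelace formula, 2A = |[6·17 − (-15)·8] + [(-15)·(-2) − (-14)·17] + [(-14)·(-5) − (-6)·(-2)] + [(-6)·4 − 12·(-5)] + [12·8 − 6·4]| = 656, so the area is 328.
The number of boundary lattice points is Σ gcd(|Δx|,|Δy|) = gcd(21,9) + gcd(1,19) + gcd(8,3) + gcd(18,9) + gcd(6,4) = 3+1+1+9+2 = 16.
By Pick's theorem A = I + B/2 − 1, so I = 328 − 16/2 + 1 = 321.

321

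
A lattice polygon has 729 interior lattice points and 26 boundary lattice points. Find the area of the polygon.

By Pick's theorem, A = I + B/2 − 1 = 729 + 26/2 − 1 = 741.

741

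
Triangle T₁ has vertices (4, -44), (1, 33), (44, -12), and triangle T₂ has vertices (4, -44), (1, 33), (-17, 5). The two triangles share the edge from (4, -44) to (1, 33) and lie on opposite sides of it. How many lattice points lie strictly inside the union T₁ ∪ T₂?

The union is the simple quadrilateral with vertices (4, -44), (44, -12), (1, 33), (-17, 5) in order.
Using the shoelace formula, 2A = |[4·(-12) − 44·(-44)] + [44·33 − 1·(-12)] + [1·5 − (-17)·33] + [(-17)·(-44) − 4·5]| = 4646, so the area is 2323.
The number of boundary lattice points is Σ gcd(|Δx|,|Δy|) = gcd(40,32) + gcd(43,45) + gcd(18,28) + gcd(21,49) = 8+1+2+7 = 18.
By Pick's theorem I = A − B/2 + 1 = 2323 − 18/2 + 1 = 2315.

2315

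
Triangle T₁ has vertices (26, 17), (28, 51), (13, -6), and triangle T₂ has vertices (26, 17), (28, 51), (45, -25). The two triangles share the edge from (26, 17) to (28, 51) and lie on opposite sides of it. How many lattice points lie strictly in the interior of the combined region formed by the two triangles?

The union is the simple quadrilateral with vertices (26, 17), (13, -6), (28, 51), (45, -25) in order.
The shoelace formula gives twice the area as |(26·(-6) − 13·17) + (13·51 − 28·(-6)) + (28·(-25) − 45·51) + (45·17 − 26·(-25))| = 1126, so the area is 563.
Along each edge there are gcd(|Δx|,|Δy|)+1 lattice points, so counting each shared vertex once the boundary has gcd(13,23) + gcd(15,57) + gcd(17,76) + gcd(19,42) = 1+3+1+1 = 6.
By Pick's theorem I = A − B/2 + 1 = 563 − 6/2 + 1 = 561.

561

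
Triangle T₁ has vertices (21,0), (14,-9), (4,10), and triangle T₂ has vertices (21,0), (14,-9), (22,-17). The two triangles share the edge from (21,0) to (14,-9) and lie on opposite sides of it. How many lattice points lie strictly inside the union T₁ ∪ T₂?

The union is the simple quadrilateral with vertices (21,0), (4,10), (14,-9), (22,-17) in order.
The shoelace formula gives twice the area as |(21·10 − 4·0) + (4·(-9) − 14·10) + (14·(-17) − 22·(-9)) + (22·0 − 21·(-17))| = 351, so the area is 175.5.
Summing gcd(|Δx|,|Δy|) over the edges gives the boundary count: gcd(17,10) + gcd(10,19) + gcd(8,8) + gcd(1,17) = 1+1+8+1 = 11.
By Pick's theorem I = A − B/2 + 1 = 175.5 − 11/2 + 1 = 171.

171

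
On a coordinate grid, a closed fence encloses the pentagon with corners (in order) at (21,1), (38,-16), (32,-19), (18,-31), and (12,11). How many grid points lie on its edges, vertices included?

Along each edge there are gcd(|Δx|,|Δy|)+1 lattice points, so counting each shared vertex once the boundary has gcd(17,17) + gcd(6,3) + gcd(14,12) + gcd(6,42) + gcd(9,10) = 17+3+2+6+1 = 29.

29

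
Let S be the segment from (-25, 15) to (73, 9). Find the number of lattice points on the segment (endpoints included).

3

The number of lattice points on a segment between lattice points is gcd(|Δx|,|Δy|) + 1 = gcd(98,6) + 1 = 2 + 1 = 3.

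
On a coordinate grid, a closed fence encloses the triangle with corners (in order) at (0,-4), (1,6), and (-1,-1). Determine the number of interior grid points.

6

By the shoelace formula, twice the signed area is |[0·6 − 1·(-4)] + [1·(-1) − (-1)·6] + [(-1)·(-4) − 0·(-1)]| = 13, so the area is 13/2.
Summing gcd(|Δx|,|Δy|) over the edges gives the boundary count: gcd(1,10) + gcd(2,7) + gcd(1,3) = 1+1+1 = 3.
Pick's theorem gives I = A − B/2 + 1 = 13/2 − 3/2 + 1 = 6.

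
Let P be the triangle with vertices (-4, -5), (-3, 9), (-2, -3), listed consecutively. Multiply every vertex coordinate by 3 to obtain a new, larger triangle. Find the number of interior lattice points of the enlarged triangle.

112

The shoelace formula gives twice the area as |[(-4)·9 − (-3)·(-5)] + [(-3)·(-3) − (-2)·9] + [(-2)·(-5) − (-4)·(-3)]| = 26, so the area is 13.
Summing gcd(|Δx|,|Δy|) over the edges gives the boundary count: gcd(1,14) + gcd(1,12) + gcd(2,2) = 1+1+2 = 4.
Scaling by 3 multiplies the area by 3² = 9 (so the new area is 117) and multiplies the boundary lattice-point count by 3, giving 12.
By Pick's theorem, the interior count of the dilated polygon is 117 − 12/2 + 1 = 112.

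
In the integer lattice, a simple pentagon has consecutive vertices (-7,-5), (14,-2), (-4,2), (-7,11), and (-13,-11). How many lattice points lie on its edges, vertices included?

16

The number of boundary lattice points is Σ gcd(|Δx|,|Δy|) = gcd(21,3) + gcd(18,4) + gcd(3,9) + gcd(6,22) + gcd(6,6) = 3+2+3+2+6 = 16.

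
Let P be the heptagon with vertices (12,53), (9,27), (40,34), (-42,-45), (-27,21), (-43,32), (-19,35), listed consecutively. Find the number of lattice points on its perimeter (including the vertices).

The number of boundary lattice points is Σ gcd(|Δx|,|Δy|) = gcd(3,26) + gcd(31,7) + gcd(82,79) + gcd(15,66) + gcd(16,11) + gcd(24,3) + gcd(31,18) = 1+1+1+3+1+3+1 = 11.

11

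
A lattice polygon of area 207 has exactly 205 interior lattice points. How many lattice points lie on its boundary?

6

Pick's theorem gives A = I + B/2 − 1, so B = 2(A − I + 1) = 2(207 − 205 + 1) = 6.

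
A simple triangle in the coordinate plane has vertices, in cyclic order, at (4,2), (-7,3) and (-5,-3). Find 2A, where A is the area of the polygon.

The shoelace formula gives twice the area as |[4·3 − (-7)·2] + [(-7)·(-3) − (-5)·3] + [(-5)·2 − 4·(-3)]| = 64, so the area is 32.

64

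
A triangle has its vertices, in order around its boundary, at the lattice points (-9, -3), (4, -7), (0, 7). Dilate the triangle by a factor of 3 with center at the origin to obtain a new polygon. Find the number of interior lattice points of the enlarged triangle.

The shoelace formula gives twice the area as |((-9)·(-7) − 4·(-3)) + (4·7 − 0·(-7)) + (0·(-3) − (-9)·7)| = 166, so the area is 83.
Summing gcd(|Δx|,|Δy|) over the edges gives the boundary count: gcd(13,4) + gcd(4,14) + gcd(9,10) = 1+2+1 = 4.
Scaling by 3 multiplies the area by 3² = 9 (so the new area is 747) and multiplies the boundary lattice-point count by 3, giving 12.
By Pick's theorem, the interior count of the dilated polygon is 747 − 12/2 + 1 = 742.

742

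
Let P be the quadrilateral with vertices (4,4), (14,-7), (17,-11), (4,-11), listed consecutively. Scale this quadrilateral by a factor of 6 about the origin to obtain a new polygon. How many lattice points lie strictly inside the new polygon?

3547

The shoelace formula gives twice the area as |[4·(-7) − 14·4] + [14·(-11) − 17·(-7)] + [17·(-11) − 4·(-11)] + [4·4 − 4·(-11)]| = 202, so the area is 101.
Along each edge there are gcd(|Δx|,|Δy|)+1 lattice points, so counting each shared vertex once the boundary has gcd(10,11) + gcd(3,4) + gcd(13,0) + gcd(0,15) = 1+1+13+15 = 30.
Scaling by 6 multiplies the area by 6² = 36 (so the new area is 3636) and multiplies the boundary lattice-point count by 6, giving 180.
By Pick's theorem, the interior count of the dilated polygon is 3636 − 180/2 + 1 = 3547.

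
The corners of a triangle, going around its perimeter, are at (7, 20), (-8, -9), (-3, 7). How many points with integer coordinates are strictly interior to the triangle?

The shoelace formula gives twice the area as |[7·(-9) − (-8)·20] + [(-8)·7 − (-3)·(-9)] + [(-3)·20 − 7·7]| = 95, so the area is 95/2.
Summing gcd(|Δx|,|Δy|) over the edges gives the boundary count: gcd(15,29) + gcd(5,16) + gcd(10,13) = 1+1+1 = 3.
By Pick's theorem A = I + B/2 − 1, so I = 95/2 − 3/2 + 1 = 47.

47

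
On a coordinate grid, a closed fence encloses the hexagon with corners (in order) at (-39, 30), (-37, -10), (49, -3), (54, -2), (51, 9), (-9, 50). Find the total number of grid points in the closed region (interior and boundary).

By the shoelace formula, twice the signed area is |((-39)·(-10) − (-37)·30) + ((-37)·(-3) − 49·(-10)) + (49·(-2) − 54·(-3)) + (54·9 − 51·(-2)) + (51·50 − (-9)·9) + ((-9)·30 − (-39)·50)| = 7064, so the area is 3532.
Along each edge there are gcd(|Δx|,|Δy|)+1 lattice points, so counting each shared vertex once the boundary has gcd(2,40) + gcd(86,7) + gcd(5,1) + gcd(3,11) + gcd(60,41) + gcd(30,20) = 2+1+1+1+1+10 = 16.
Pick's theorem gives I = A − B/2 + 1 = 3532 − 16/2 + 1 = 3525, so the closed region contains I + B = 3525 + 16 = 3541 lattice points.

3541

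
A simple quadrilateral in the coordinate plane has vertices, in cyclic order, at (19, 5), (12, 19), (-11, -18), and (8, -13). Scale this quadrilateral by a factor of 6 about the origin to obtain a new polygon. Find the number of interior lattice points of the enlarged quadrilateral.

By the shoelace formula, twice the signed area is |[19·19 − 12·5] + [12·(-18) − (-11)·19] + [(-11)·(-13) − 8·(-18)] + [8·5 − 19·(-13)]| = 868, so the area is 434.
Summing gcd(|Δx|,|Δy|) over the edges gives the boundary count: gcd(7,14) + gcd(23,37) + gcd(19,5) + gcd(11,18) = 7+1+1+1 = 10.
Scaling by 6 multiplies the area by 6² = 36 (so the new area is 15624) and multiplies the boundary lattice-point count by 6, giving 60.
By Pick's theorem, the interior count of the dilated polygon is 15624 − 60/2 + 1 = 15595.

15595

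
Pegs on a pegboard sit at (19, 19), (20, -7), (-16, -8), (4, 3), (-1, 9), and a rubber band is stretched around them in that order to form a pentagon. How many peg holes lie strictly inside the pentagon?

470

The shoelace formula gives twice the area as |(19·(-7) − 20·19) + (20·(-8) − (-16)·(-7)) + ((-16)·3 − 4·(-8)) + (4·9 − (-1)·3) + ((-1)·19 − 19·9)| = 952, so the area is 476.
The number of boundary lattice points is Σ gcd(|Δx|,|Δy|) = gcd(1,26) + gcd(36,1) + gcd(20,11) + gcd(5,6) + gcd(20,10) = 1+1+1+1+10 = 14.
Pick's theorem gives I = A − B/2 + 1 = 476 − 14/2 + 1 = 470.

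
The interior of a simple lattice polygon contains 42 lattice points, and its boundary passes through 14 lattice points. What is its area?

48

Pick's theorem states A = I + B/2 − 1, so A = 42 + 14/2 − 1 = 48.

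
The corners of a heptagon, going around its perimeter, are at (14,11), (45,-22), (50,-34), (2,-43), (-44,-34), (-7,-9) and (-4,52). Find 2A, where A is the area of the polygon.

6289

Using the shoelace formula, 2A = |(14·(-22) − 45·11) + (45·(-34) − 50·(-22)) + (50·(-43) − 2·(-34)) + (2·(-34) − (-44)·(-43)) + ((-44)·(-9) − (-7)·(-34)) + ((-7)·52 − (-4)·(-9)) + ((-4)·11 − 14·52)| = 6289, so the area is 3144.5.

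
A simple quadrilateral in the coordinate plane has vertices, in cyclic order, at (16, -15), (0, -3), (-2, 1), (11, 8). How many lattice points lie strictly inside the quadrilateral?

184

By the shoelace formula, twice the signed area is |(16·(-3) − 0·(-15)) + (0·1 − (-2)·(-3)) + ((-2)·8 − 11·1) + (11·(-15) − 16·8)| = 374, so the area is 187.
Along each edge there are gcd(|Δx|,|Δy|)+1 lattice points, so counting each shared vertex once the boundary has gcd(16,12) + gcd(2,4) + gcd(13,7) + gcd(5,23) = 4+2+1+1 = 8.
Pick's theorem gives I = A − B/2 + 1 = 187 − 8/2 + 1 = 184.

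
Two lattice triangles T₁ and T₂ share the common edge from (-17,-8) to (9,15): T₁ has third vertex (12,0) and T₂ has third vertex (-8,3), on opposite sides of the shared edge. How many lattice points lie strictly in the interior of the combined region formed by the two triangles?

The union is the simple quadrilateral with vertices (-17,-8), (12,0), (9,15), (-8,3) in order.
The shoelace formula gives twice the area as |((-17)·0 − 12·(-8)) + (12·15 − 9·0) + (9·3 − (-8)·15) + ((-8)·(-8) − (-17)·3)| = 538, so the area is 269.
The number of boundary lattice points is Σ gcd(|Δx|,|Δy|) = gcd(29,8) + gcd(3,15) + gcd(17,12) + gcd(9,11) = 1+3+1+1 = 6.
By Pick's theorem I = A − B/2 + 1 = 269 − 6/2 + 1 = 267.

267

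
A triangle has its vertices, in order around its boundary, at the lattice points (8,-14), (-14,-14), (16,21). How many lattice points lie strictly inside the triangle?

Using the shoelace formula, 2A = |[8·(-14) − (-14)·(-14)] + [(-14)·21 − 16·(-14)] + [16·(-14) − 8·21]| = 770, so the area is 385.
Summing gcd(|Δx|,|Δy|) over the edges gives the boundary count: gcd(22,0) + gcd(30,35) + gcd(8,35) = 22+5+1 = 28.
Pick's theorem gives I = A − B/2 + 1 = 385 − 28/2 + 1 = 372.

372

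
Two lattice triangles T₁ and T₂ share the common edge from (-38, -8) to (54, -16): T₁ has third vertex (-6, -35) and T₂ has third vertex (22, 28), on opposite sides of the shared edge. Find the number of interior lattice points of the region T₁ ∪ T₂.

The union is the simple quadrilateral with vertices (-38, -8), (-6, -35), (54, -16), (22, 28) in order.
The shoelace formula gives twice the area as |((-38)·(-35) − (-6)·(-8)) + ((-6)·(-16) − 54·(-35)) + (54·28 − 22·(-16)) + (22·(-8) − (-38)·28)| = 6020, so the area is 3010.
The number of boundary lattice points is Σ gcd(|Δx|,|Δy|) = gcd(32,27) + gcd(60,19) + gcd(32,44) + gcd(60,36) = 1+1+4+12 = 18.
By Pick's theorem I = A − B/2 + 1 = 3010 − 18/2 + 1 = 3002.

3002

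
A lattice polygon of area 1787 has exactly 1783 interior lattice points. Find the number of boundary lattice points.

Pick's theorem gives A = I + B/2 − 1, so B = 2(A − I + 1) = 2(1787 − 1783 + 1) = 10.

10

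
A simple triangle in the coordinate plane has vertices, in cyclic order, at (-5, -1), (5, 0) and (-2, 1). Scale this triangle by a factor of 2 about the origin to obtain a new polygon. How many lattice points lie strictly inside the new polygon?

Using the shoelace formula, 2A = |[(-5)·0 − 5·(-1)] + [5·1 − (-2)·0] + [(-2)·(-1) − (-5)·1]| = 17, so the area is 8.5.
The number of boundary lattice points is Σ gcd(|Δx|,|Δy|) = gcd(10,1) + gcd(7,1) + gcd(3,2) = 1+1+1 = 3.
Scaling by 2 multiplies the area by 2² = 4 (so the new area is 34) and multiplies the boundary lattice-point count by 2, giving 6.
By Pick's theorem, the interior count of the dilated polygon is 34 − 6/2 + 1 = 32.

32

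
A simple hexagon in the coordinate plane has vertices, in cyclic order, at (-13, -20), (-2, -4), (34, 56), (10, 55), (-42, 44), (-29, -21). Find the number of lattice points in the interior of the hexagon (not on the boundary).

The shoelace formula gives twice the area as |((-13)·(-4) − (-2)·(-20)) + ((-2)·56 − 34·(-4)) + (34·55 − 10·56) + (10·44 − (-42)·55) + ((-42)·(-21) − (-29)·44) + ((-29)·(-20) − (-13)·(-21))| = 6561, so the area is 6561/2.
Summing gcd(|Δx|,|Δy|) over the edges gives the boundary count: gcd(11,16) + gcd(36,60) + gcd(24,1) + gcd(52,11) + gcd(13,65) + gcd(16,1) = 1+12+1+1+13+1 = 29.
Pick's theorem gives I = A − B/2 + 1 = 6561/2 − 29/2 + 1 = 3267.

3267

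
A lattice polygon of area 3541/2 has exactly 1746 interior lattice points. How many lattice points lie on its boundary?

51

Pick's theorem gives A = I + B/2 − 1, so B = 2(A − I + 1) = 2(3541/2 − 1746 + 1) = 51.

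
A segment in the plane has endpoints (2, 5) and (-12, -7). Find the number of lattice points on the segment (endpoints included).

3

The number of lattice points on a segment between lattice points is gcd(|Δx|,|Δy|) + 1 = gcd(14,12) + 1 = 2 + 1 = 3.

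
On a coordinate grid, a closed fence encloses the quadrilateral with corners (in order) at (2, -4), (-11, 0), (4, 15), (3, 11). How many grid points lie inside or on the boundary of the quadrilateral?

132

The shoelace formula gives twice the area as |[2·0 − (-11)·(-4)] + [(-11)·15 − 4·0] + [4·11 − 3·15] + [3·(-4) − 2·11]| = 244, so the area is 122.
Along each edge there are gcd(|Δx|,|Δy|)+1 lattice points, so counting each shared vertex once the boundary has gcd(13,4) + gcd(15,15) + gcd(1,4) + gcd(1,15) = 1+15+1+1 = 18.
Pick's theorem gives I = A − B/2 + 1 = 122 − 18/2 + 1 = 114, so the closed region contains I + B = 114 + 18 = 132 lattice points.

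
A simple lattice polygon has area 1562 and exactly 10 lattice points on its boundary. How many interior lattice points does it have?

From Pick's theorem, I = A − B/2 + 1 = 1562 − 10/2 + 1 = 1558.

1558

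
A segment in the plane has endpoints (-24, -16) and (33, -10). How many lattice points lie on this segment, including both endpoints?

4

The number of lattice points on a segment between lattice points is gcd(|Δx|,|Δy|) + 1 = gcd(57,6) + 1 = 3 + 1 = 4.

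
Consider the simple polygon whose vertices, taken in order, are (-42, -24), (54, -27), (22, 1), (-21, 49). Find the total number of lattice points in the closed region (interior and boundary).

By the shoelace formula, twice the signed area is |[(-42)·(-27) − 54·(-24)] + [54·1 − 22·(-27)] + [22·49 − (-21)·1] + [(-21)·(-24) − (-42)·49]| = 6739, so the area is 6739/2.
Along each edge there are gcd(|Δx|,|Δy|)+1 lattice points, so counting each shared vertex once the boundary has gcd(96,3) + gcd(32,28) + gcd(43,48) + gcd(21,73) = 3+4+1+1 = 9.
Pick's theorem gives I = A − B/2 + 1 = 6739/2 − 9/2 + 1 = 3366, so the closed region contains I + B = 3366 + 9 = 3375 lattice points.

3375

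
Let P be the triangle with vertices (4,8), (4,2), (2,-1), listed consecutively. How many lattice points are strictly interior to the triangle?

3

The shoelace formula gives twice the area as |[4·2 − 4·8] + [4·(-1) − 2·2] + [2·8 − 4·(-1)]| = 12, so the area is 6.
Along each edge there are gcd(|Δx|,|Δy|)+1 lattice points, so counting each shared vertex once the boundary has gcd(0,6) + gcd(2,3) + gcd(2,9) = 6+1+1 = 8.
By Pick's theorem A = I + B/2 − 1, so I = 6 − 8/2 + 1 = 3.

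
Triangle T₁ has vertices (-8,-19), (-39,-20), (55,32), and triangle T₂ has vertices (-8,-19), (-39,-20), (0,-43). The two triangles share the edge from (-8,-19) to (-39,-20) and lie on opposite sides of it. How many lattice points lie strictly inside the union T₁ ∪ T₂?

1129

The union is the simple quadrilateral with vertices (-8,-19), (55,32), (-39,-20), (0,-43) in order.
The shoelace formula gives twice the area as |[(-8)·32 − 55·(-19)] + [55·(-20) − (-39)·32] + [(-39)·(-43) − 0·(-20)] + [0·(-19) − (-8)·(-43)]| = 2270, so the area is 1135.
Summing gcd(|Δx|,|Δy|) over the edges gives the boundary count: gcd(63,51) + gcd(94,52) + gcd(39,23) + gcd(8,24) = 3+2+1+8 = 14.
By Pick's theorem I = A − B/2 + 1 = 1135 − 14/2 + 1 = 1129.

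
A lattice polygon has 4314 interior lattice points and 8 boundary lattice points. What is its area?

Pick's theorem states A = I + B/2 − 1, so A = 4314 + 8/2 − 1 = 4317.

4317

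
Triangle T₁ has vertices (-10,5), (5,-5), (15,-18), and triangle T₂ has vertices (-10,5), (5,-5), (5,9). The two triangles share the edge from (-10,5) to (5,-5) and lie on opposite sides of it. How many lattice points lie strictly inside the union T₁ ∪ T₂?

The union is the simple quadrilateral with vertices (-10,5), (15,-18), (5,-5), (5,9) in order.
The shoelace formula gives twice the area as |[(-10)·(-18) − 15·5] + [15·(-5) − 5·(-18)] + [5·9 − 5·(-5)] + [5·5 − (-10)·9]| = 305, so the area is 152.5.
Summing gcd(|Δx|,|Δy|) over the edges gives the boundary count: gcd(25,23) + gcd(10,13) + gcd(0,14) + gcd(15,4) = 1+1+14+1 = 17.
By Pick's theorem I = A − B/2 + 1 = 152.5 − 17/2 + 1 = 145.

145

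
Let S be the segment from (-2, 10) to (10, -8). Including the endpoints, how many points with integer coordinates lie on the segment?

7

The number of lattice points on a segment between lattice points is gcd(|Δx|,|Δy|) + 1 = gcd(12,18) + 1 = 6 + 1 = 7.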